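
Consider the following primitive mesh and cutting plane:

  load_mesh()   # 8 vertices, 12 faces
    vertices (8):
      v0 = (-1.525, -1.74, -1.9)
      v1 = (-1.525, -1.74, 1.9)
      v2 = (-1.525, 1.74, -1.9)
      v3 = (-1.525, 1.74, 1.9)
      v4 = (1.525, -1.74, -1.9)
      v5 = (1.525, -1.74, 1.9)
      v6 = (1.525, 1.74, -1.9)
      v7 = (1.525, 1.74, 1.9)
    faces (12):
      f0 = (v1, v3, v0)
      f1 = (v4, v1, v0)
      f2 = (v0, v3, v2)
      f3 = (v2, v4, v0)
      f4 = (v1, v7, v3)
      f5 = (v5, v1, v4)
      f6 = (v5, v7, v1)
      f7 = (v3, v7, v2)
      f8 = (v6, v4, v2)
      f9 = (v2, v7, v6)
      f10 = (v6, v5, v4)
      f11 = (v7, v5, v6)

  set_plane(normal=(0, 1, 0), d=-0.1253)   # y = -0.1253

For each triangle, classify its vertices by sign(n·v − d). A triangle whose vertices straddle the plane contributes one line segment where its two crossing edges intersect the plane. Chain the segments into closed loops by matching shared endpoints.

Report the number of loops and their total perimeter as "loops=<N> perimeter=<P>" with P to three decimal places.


loops=1 perimeter=13.700

Straddling triangles (8 of 12):
  (v1,v3,v0) [-+-] → (-1.525, -0.1253, 1.9)–(-1.525, -0.1253, -0.136822)  len=2.0368
  (v0,v3,v2) [-++] → (-1.525, -0.1253, -0.136822)–(-1.525, -0.1253, -1.9)  len=1.7632
  (v2,v4,v0) [+--] → (0.109818, -0.1253, -1.9)–(-1.525, -0.1253, -1.9)  len=1.6348
  (v1,v7,v3) [-++] → (-0.109818, -0.1253, 1.9)–(-1.525, -0.1253, 1.9)  len=1.4152
  (v5,v7,v1) [-+-] → (1.525, -0.1253, 1.9)–(-0.109818, -0.1253, 1.9)  len=1.6348
  (v6,v4,v2) [+-+] → (1.525, -0.1253, -1.9)–(0.109818, -0.1253, -1.9)  len=1.4152
  (v6,v5,v4) [+--] → (1.525, -0.1253, 0.136822)–(1.525, -0.1253, -1.9)  len=2.0368
  (v7,v5,v6) [+-+] → (1.525, -0.1253, 1.9)–(1.525, -0.1253, 0.136822)  len=1.7632

Chained into 1 loop(s):
  loop 1: 8 segments, perimeter = 13.7000
Total perimeter = 13.700


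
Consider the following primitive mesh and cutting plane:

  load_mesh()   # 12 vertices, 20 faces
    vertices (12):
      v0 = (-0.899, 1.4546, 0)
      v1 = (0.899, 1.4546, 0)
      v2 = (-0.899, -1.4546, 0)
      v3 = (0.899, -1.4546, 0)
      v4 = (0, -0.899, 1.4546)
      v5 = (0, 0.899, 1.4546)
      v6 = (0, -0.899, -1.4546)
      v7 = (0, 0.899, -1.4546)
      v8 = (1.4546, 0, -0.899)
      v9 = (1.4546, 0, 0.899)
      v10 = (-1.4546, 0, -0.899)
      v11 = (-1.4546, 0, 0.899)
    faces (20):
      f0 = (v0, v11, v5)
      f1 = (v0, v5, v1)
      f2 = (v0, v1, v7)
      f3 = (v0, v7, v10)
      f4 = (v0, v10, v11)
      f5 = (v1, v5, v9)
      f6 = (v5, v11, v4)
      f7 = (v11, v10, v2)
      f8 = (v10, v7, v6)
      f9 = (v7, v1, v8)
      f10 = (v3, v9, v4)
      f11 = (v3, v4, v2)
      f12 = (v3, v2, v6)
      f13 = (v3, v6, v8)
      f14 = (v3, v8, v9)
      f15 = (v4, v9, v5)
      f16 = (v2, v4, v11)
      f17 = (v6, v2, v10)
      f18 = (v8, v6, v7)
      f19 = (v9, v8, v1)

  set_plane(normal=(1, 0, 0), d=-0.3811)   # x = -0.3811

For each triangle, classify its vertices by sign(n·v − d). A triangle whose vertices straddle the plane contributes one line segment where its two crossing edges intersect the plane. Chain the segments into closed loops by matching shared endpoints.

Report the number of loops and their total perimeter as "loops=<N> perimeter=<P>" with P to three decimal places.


loops=1 perimeter=8.907

Straddling triangles (10 of 20):
  (v0,v11,v5) [--+] → (-0.3811, 0.663465, 1.30903)–(-0.3811, 1.13453, 0.837973)  len=0.6662
  (v0,v5,v1) [-++] → (-0.3811, 1.13453, 0.837973)–(-0.3811, 1.4546, 0)  len=0.8970
  (v0,v1,v7) [-++] → (-0.3811, 1.4546, 0)–(-0.3811, 1.13453, -0.837973)  len=0.8970
  (v0,v7,v10) [-+-] → (-0.3811, 1.13453, -0.837973)–(-0.3811, 0.663465, -1.30903)  len=0.6662
  (v5,v11,v4) [+-+] → (-0.3811, 0.663465, 1.30903)–(-0.3811, -0.663465, 1.30903)  len=1.3269
  (v10,v7,v6) [-++] → (-0.3811, 0.663465, -1.30903)–(-0.3811, -0.663465, -1.30903)  len=1.3269
  (v3,v4,v2) [++-] → (-0.3811, -1.13453, 0.837973)–(-0.3811, -1.4546, 0)  len=0.8970
  (v3,v2,v6) [+-+] → (-0.3811, -1.4546, 0)–(-0.3811, -1.13453, -0.837973)  len=0.8970
  (v2,v4,v11) [-+-] → (-0.3811, -1.13453, 0.837973)–(-0.3811, -0.663465, 1.30903)  len=0.6662
  (v6,v2,v10) [+--] → (-0.3811, -1.13453, -0.837973)–(-0.3811, -0.663465, -1.30903)  len=0.6662

Chained into 1 loop(s):
  loop 1: 10 segments, perimeter = 8.9067
Total perimeter = 8.907


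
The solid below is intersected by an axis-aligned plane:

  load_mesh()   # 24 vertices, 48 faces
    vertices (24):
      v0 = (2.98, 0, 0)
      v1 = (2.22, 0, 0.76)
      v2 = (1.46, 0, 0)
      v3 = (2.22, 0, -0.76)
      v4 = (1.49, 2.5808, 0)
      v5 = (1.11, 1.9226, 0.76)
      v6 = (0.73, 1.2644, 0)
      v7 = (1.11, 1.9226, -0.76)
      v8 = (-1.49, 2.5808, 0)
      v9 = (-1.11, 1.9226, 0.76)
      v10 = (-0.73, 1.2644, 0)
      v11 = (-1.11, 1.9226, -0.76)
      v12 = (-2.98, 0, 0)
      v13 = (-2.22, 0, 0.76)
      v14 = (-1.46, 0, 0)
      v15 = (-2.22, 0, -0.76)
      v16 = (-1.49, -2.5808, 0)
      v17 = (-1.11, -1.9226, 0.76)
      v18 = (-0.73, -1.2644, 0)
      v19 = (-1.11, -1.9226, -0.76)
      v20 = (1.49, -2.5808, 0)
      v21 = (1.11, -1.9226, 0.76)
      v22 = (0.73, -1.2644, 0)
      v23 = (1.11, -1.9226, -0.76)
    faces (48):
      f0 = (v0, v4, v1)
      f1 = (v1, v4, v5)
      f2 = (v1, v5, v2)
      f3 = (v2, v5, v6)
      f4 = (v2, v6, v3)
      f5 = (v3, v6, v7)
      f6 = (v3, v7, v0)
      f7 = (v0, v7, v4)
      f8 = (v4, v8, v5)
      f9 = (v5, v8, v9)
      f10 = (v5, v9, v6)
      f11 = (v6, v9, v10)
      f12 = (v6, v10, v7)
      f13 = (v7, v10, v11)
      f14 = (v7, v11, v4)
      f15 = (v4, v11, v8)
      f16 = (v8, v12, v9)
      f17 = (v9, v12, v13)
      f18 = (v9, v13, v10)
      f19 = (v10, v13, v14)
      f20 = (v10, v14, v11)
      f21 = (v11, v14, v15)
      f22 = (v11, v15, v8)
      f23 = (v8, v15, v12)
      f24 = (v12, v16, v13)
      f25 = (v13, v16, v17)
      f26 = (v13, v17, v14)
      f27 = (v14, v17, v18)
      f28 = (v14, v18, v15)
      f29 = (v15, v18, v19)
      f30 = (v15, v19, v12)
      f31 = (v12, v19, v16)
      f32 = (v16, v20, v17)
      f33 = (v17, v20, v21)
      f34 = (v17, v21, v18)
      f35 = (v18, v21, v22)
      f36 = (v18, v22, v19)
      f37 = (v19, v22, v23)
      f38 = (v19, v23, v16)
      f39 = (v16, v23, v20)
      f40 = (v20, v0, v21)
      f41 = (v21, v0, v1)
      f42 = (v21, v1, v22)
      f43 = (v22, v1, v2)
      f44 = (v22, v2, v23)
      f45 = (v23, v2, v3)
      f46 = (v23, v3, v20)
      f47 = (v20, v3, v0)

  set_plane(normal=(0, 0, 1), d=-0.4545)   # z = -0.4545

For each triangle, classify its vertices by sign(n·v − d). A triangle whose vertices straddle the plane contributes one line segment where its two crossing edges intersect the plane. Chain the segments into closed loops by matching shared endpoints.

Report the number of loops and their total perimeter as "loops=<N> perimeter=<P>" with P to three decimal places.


loops=2 perimeter=26.640

Straddling triangles (24 of 48):
  (v2,v6,v3) [++-] → (1.62106, 0.508256, -0.4545)–(1.9145, 0, -0.4545)  len=0.5869
  (v3,v6,v7) [-+-] → (1.62106, 0.508256, -0.4545)–(0.95725, 1.65802, -0.4545)  len=1.3276
  (v3,v7,v0) [--+] → (1.86169, 1.14977, -0.4545)–(2.5255, 0, -0.4545)  len=1.3276
  (v0,v7,v4) [+-+] → (1.86169, 1.14977, -0.4545)–(1.26275, 2.18718, -0.4545)  len=1.1979
  (v6,v10,v7) [++-] → (0.370368, 1.65802, -0.4545)–(0.95725, 1.65802, -0.4545)  len=0.5869
  (v7,v10,v11) [-+-] → (0.370368, 1.65802, -0.4545)–(-0.95725, 1.65802, -0.4545)  len=1.3276
  (v7,v11,v4) [--+] → (-0.0648684, 2.18718, -0.4545)–(1.26275, 2.18718, -0.4545)  len=1.3276
  (v4,v11,v8) [+-+] → (-0.0648684, 2.18718, -0.4545)–(-1.26275, 2.18718, -0.4545)  len=1.1979
  (v10,v14,v11) [++-] → (-1.25069, 1.14977, -0.4545)–(-0.95725, 1.65802, -0.4545)  len=0.5869
  (v11,v14,v15) [-+-] → (-1.25069, 1.14977, -0.4545)–(-1.9145, 0, -0.4545)  len=1.3276
  (v11,v15,v8) [--+] → (-1.92656, 1.03741, -0.4545)–(-1.26275, 2.18718, -0.4545)  len=1.3276
  (v8,v15,v12) [+-+] → (-1.92656, 1.03741, -0.4545)–(-2.5255, 0, -0.4545)  len=1.1979
  (v14,v18,v15) [++-] → (-1.62106, -0.508256, -0.4545)–(-1.9145, 0, -0.4545)  len=0.5869
  (v15,v18,v19) [-+-] → (-1.62106, -0.508256, -0.4545)–(-0.95725, -1.65802, -0.4545)  len=1.3276
  (v15,v19,v12) [--+] → (-1.86169, -1.14977, -0.4545)–(-2.5255, 0, -0.4545)  len=1.3276
  (v12,v19,v16) [+-+] → (-1.86169, -1.14977, -0.4545)–(-1.26275, -2.18718, -0.4545)  len=1.1979
  (v18,v22,v19) [++-] → (-0.370368, -1.65802, -0.4545)–(-0.95725, -1.65802, -0.4545)  len=0.5869
  (v19,v22,v23) [-+-] → (-0.370368, -1.65802, -0.4545)–(0.95725, -1.65802, -0.4545)  len=1.3276
  (v19,v23,v16) [--+] → (0.0648684, -2.18718, -0.4545)–(-1.26275, -2.18718, -0.4545)  len=1.3276
  (v16,v23,v20) [+-+] → (0.0648684, -2.18718, -0.4545)–(1.26275, -2.18718, -0.4545)  len=1.1979
  (v22,v2,v23) [++-] → (1.25069, -1.14977, -0.4545)–(0.95725, -1.65802, -0.4545)  len=0.5869
  (v23,v2,v3) [-+-] → (1.25069, -1.14977, -0.4545)–(1.9145, 0, -0.4545)  len=1.3276
  (v23,v3,v20) [--+] → (1.92656, -1.03741, -0.4545)–(1.26275, -2.18718, -0.4545)  len=1.3276
  (v20,v3,v0) [+-+] → (1.92656, -1.03741, -0.4545)–(2.5255, 0, -0.4545)  len=1.1979

Chained into 2 loop(s):
  loop 1: 12 segments, perimeter = 11.4871
  loop 2: 12 segments, perimeter = 15.1531
Total perimeter = 26.640


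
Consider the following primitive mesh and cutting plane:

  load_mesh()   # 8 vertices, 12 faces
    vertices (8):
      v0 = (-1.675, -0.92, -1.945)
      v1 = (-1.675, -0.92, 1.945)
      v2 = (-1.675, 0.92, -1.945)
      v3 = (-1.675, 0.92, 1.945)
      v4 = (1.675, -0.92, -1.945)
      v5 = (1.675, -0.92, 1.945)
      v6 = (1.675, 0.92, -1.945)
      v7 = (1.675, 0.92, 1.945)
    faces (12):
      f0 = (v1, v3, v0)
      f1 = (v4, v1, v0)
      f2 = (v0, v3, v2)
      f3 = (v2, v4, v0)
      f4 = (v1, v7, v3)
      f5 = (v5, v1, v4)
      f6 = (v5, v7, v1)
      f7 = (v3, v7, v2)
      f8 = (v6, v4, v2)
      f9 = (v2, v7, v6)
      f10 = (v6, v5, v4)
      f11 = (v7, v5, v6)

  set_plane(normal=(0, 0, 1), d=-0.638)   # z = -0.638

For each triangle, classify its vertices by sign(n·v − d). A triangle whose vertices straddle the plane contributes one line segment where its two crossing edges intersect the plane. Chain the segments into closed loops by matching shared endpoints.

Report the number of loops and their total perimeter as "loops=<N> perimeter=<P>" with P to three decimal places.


loops=1 perimeter=10.380

Straddling triangles (8 of 12):
  (v1,v3,v0) [++-] → (-1.675, -0.301779, -0.638)–(-1.675, -0.92, -0.638)  len=0.6182
  (v4,v1,v0) [-+-] → (0.549434, -0.92, -0.638)–(-1.675, -0.92, -0.638)  len=2.2244
  (v0,v3,v2) [-+-] → (-1.675, -0.301779, -0.638)–(-1.675, 0.92, -0.638)  len=1.2218
  (v5,v1,v4) [++-] → (0.549434, -0.92, -0.638)–(1.675, -0.92, -0.638)  len=1.1256
  (v3,v7,v2) [++-] → (-0.549434, 0.92, -0.638)–(-1.675, 0.92, -0.638)  len=1.1256
  (v2,v7,v6) [-+-] → (-0.549434, 0.92, -0.638)–(1.675, 0.92, -0.638)  len=2.2244
  (v6,v5,v4) [-+-] → (1.675, 0.301779, -0.638)–(1.675, -0.92, -0.638)  len=1.2218
  (v7,v5,v6) [++-] → (1.675, 0.301779, -0.638)–(1.675, 0.92, -0.638)  len=0.6182

Chained into 1 loop(s):
  loop 1: 8 segments, perimeter = 10.3800
Total perimeter = 10.380


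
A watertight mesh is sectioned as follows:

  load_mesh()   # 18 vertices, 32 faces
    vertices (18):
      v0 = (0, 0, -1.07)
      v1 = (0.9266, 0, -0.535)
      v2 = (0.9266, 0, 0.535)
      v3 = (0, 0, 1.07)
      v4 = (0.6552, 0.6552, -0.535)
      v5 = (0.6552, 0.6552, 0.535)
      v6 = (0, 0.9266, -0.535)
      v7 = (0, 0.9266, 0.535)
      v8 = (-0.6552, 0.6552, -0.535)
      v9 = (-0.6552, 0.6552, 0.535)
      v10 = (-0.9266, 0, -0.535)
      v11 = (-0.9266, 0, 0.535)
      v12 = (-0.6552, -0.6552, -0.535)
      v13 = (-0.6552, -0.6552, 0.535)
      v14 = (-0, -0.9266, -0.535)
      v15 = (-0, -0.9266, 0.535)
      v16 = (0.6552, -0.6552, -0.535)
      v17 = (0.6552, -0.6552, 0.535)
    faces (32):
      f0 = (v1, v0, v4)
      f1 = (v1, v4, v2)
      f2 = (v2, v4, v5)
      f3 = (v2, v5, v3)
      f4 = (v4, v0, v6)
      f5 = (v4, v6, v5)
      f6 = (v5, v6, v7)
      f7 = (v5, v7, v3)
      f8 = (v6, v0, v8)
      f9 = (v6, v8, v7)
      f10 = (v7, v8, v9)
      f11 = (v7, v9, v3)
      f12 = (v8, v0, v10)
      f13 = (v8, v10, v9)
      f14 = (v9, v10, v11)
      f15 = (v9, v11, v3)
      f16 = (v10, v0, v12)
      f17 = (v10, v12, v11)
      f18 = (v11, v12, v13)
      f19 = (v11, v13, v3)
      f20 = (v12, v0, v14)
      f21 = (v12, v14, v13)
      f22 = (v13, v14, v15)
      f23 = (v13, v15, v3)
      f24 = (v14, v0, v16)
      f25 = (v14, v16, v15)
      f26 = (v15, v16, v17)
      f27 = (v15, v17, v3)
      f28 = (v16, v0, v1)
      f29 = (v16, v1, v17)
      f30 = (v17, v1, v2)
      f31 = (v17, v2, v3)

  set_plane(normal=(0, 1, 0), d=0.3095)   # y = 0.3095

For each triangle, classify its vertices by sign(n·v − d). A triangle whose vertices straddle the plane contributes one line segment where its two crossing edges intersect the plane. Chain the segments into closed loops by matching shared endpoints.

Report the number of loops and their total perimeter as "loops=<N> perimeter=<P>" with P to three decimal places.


Straddling triangles (12 of 32):
  (v1,v0,v4) [--+] → (0.3095, 0.3095, -0.817279)–(0.798397, 0.3095, -0.535)  len=0.5645
  (v1,v4,v2) [-+-] → (0.798397, 0.3095, -0.535)–(0.798397, 0.3095, 0.0295589)  len=0.5646
  (v2,v4,v5) [-++] → (0.798397, 0.3095, 0.0295589)–(0.798397, 0.3095, 0.535)  len=0.5054
  (v2,v5,v3) [-+-] → (0.798397, 0.3095, 0.535)–(0.3095, 0.3095, 0.817279)  len=0.5645
  (v4,v0,v6) [+-+] → (0.3095, 0.3095, -0.817279)–(0, 0.3095, -0.891301)  len=0.3182
  (v5,v7,v3) [++-] → (0, 0.3095, 0.891301)–(0.3095, 0.3095, 0.817279)  len=0.3182
  (v6,v0,v8) [+-+] → (0, 0.3095, -0.891301)–(-0.3095, 0.3095, -0.817279)  len=0.3182
  (v7,v9,v3) [++-] → (-0.3095, 0.3095, 0.817279)–(0, 0.3095, 0.891301)  len=0.3182
  (v8,v0,v10) [+--] → (-0.3095, 0.3095, -0.817279)–(-0.798397, 0.3095, -0.535)  len=0.5645
  (v8,v10,v9) [+-+] → (-0.798397, 0.3095, -0.535)–(-0.798397, 0.3095, -0.0295589)  len=0.5054
  (v9,v10,v11) [+--] → (-0.798397, 0.3095, -0.0295589)–(-0.798397, 0.3095, 0.535)  len=0.5646
  (v9,v11,v3) [+--] → (-0.798397, 0.3095, 0.535)–(-0.3095, 0.3095, 0.817279)  len=0.5645

Chained into 1 loop(s):
  loop 1: 12 segments, perimeter = 5.6711
Total perimeter = 5.671

loops=1 perimeter=5.671


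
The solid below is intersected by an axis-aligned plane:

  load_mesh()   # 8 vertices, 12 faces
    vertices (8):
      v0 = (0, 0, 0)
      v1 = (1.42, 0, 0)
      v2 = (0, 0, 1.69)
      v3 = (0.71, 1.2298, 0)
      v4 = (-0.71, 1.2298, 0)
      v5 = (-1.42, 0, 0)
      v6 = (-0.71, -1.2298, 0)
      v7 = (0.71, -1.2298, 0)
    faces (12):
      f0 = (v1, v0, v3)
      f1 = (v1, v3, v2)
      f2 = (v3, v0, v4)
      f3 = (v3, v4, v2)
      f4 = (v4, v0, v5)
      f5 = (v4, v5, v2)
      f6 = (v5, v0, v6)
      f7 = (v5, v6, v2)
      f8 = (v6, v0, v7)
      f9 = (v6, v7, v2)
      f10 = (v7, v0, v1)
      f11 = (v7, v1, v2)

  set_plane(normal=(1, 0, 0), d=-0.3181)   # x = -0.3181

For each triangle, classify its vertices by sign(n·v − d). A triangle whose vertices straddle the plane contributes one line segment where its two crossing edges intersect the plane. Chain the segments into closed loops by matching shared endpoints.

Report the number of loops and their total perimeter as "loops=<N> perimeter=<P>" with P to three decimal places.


loops=1 perimeter=6.104

Straddling triangles (8 of 12):
  (v3,v0,v4) [++-] → (-0.3181, 0.550985, 0)–(-0.3181, 1.2298, 0)  len=0.6788
  (v3,v4,v2) [+-+] → (-0.3181, 1.2298, 0)–(-0.3181, 0.550985, 0.932832)  len=1.1537
  (v4,v0,v5) [-+-] → (-0.3181, 0.550985, 0)–(-0.3181, 0, 0)  len=0.5510
  (v4,v5,v2) [--+] → (-0.3181, 0, 1.31142)–(-0.3181, 0.550985, 0.932832)  len=0.6685
  (v5,v0,v6) [-+-] → (-0.3181, 0, 0)–(-0.3181, -0.550985, 0)  len=0.5510
  (v5,v6,v2) [--+] → (-0.3181, -0.550985, 0.932832)–(-0.3181, 0, 1.31142)  len=0.6685
  (v6,v0,v7) [-++] → (-0.3181, -0.550985, 0)–(-0.3181, -1.2298, 0)  len=0.6788
  (v6,v7,v2) [-++] → (-0.3181, -1.2298, 0)–(-0.3181, -0.550985, 0.932832)  len=1.1537

Chained into 1 loop(s):
  loop 1: 8 segments, perimeter = 6.1040
Total perimeter = 6.104


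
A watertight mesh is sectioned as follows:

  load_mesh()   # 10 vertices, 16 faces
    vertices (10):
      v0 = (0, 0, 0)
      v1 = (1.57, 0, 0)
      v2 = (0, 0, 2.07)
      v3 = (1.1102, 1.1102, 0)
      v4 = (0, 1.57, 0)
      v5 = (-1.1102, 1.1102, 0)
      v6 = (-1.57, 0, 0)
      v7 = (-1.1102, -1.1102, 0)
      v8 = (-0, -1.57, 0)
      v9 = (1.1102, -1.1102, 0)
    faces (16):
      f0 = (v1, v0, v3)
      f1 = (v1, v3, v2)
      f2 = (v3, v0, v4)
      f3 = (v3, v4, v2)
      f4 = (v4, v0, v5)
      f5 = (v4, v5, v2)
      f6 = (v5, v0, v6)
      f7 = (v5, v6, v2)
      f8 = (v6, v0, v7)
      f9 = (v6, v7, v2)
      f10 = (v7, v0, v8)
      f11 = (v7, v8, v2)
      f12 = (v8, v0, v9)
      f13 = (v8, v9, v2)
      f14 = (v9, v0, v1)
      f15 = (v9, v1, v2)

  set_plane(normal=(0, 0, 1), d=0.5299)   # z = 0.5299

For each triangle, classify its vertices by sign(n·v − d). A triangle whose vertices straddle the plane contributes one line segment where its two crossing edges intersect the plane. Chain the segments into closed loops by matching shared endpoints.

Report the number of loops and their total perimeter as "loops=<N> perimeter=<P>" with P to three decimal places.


loops=1 perimeter=7.152

Straddling triangles (8 of 16):
  (v1,v3,v2) [--+] → (0.826, 0.826, 0.5299)–(1.1681, 0, 0.5299)  len=0.8940
  (v3,v4,v2) [--+] → (0, 1.1681, 0.5299)–(0.826, 0.826, 0.5299)  len=0.8940
  (v4,v5,v2) [--+] → (-0.826, 0.826, 0.5299)–(0, 1.1681, 0.5299)  len=0.8940
  (v5,v6,v2) [--+] → (-1.1681, 0, 0.5299)–(-0.826, 0.826, 0.5299)  len=0.8940
  (v6,v7,v2) [--+] → (-0.826, -0.826, 0.5299)–(-1.1681, 0, 0.5299)  len=0.8940
  (v7,v8,v2) [--+] → (0, -1.1681, 0.5299)–(-0.826, -0.826, 0.5299)  len=0.8940
  (v8,v9,v2) [--+] → (0.826, -0.826, 0.5299)–(0, -1.1681, 0.5299)  len=0.8940
  (v9,v1,v2) [--+] → (1.1681, 0, 0.5299)–(0.826, -0.826, 0.5299)  len=0.8940

Chained into 1 loop(s):
  loop 1: 8 segments, perimeter = 7.1523
Total perimeter = 7.152


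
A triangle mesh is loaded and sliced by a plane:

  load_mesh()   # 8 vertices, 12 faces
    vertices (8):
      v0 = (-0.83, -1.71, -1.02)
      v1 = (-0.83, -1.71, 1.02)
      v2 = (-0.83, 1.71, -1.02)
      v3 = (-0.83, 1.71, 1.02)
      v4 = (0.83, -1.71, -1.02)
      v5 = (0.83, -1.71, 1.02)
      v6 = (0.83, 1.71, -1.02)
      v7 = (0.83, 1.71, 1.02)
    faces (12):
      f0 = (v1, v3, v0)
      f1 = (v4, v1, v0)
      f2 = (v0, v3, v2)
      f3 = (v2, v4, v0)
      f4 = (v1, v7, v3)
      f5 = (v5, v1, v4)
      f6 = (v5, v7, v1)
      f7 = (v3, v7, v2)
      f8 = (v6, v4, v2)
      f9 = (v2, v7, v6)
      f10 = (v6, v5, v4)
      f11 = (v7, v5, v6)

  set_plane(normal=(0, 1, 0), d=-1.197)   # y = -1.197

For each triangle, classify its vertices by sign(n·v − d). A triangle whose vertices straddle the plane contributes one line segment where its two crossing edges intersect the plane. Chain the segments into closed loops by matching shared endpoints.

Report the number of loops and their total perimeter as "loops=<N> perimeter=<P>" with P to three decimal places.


loops=1 perimeter=7.400

Straddling triangles (8 of 12):
  (v1,v3,v0) [-+-] → (-0.83, -1.197, 1.02)–(-0.83, -1.197, -0.714)  len=1.7340
  (v0,v3,v2) [-++] → (-0.83, -1.197, -0.714)–(-0.83, -1.197, -1.02)  len=0.3060
  (v2,v4,v0) [+--] → (0.581, -1.197, -1.02)–(-0.83, -1.197, -1.02)  len=1.4110
  (v1,v7,v3) [-++] → (-0.581, -1.197, 1.02)–(-0.83, -1.197, 1.02)  len=0.2490
  (v5,v7,v1) [-+-] → (0.83, -1.197, 1.02)–(-0.581, -1.197, 1.02)  len=1.4110
  (v6,v4,v2) [+-+] → (0.83, -1.197, -1.02)–(0.581, -1.197, -1.02)  len=0.2490
  (v6,v5,v4) [+--] → (0.83, -1.197, 0.714)–(0.83, -1.197, -1.02)  len=1.7340
  (v7,v5,v6) [+-+] → (0.83, -1.197, 1.02)–(0.83, -1.197, 0.714)  len=0.3060

Chained into 1 loop(s):
  loop 1: 8 segments, perimeter = 7.4000
Total perimeter = 7.400


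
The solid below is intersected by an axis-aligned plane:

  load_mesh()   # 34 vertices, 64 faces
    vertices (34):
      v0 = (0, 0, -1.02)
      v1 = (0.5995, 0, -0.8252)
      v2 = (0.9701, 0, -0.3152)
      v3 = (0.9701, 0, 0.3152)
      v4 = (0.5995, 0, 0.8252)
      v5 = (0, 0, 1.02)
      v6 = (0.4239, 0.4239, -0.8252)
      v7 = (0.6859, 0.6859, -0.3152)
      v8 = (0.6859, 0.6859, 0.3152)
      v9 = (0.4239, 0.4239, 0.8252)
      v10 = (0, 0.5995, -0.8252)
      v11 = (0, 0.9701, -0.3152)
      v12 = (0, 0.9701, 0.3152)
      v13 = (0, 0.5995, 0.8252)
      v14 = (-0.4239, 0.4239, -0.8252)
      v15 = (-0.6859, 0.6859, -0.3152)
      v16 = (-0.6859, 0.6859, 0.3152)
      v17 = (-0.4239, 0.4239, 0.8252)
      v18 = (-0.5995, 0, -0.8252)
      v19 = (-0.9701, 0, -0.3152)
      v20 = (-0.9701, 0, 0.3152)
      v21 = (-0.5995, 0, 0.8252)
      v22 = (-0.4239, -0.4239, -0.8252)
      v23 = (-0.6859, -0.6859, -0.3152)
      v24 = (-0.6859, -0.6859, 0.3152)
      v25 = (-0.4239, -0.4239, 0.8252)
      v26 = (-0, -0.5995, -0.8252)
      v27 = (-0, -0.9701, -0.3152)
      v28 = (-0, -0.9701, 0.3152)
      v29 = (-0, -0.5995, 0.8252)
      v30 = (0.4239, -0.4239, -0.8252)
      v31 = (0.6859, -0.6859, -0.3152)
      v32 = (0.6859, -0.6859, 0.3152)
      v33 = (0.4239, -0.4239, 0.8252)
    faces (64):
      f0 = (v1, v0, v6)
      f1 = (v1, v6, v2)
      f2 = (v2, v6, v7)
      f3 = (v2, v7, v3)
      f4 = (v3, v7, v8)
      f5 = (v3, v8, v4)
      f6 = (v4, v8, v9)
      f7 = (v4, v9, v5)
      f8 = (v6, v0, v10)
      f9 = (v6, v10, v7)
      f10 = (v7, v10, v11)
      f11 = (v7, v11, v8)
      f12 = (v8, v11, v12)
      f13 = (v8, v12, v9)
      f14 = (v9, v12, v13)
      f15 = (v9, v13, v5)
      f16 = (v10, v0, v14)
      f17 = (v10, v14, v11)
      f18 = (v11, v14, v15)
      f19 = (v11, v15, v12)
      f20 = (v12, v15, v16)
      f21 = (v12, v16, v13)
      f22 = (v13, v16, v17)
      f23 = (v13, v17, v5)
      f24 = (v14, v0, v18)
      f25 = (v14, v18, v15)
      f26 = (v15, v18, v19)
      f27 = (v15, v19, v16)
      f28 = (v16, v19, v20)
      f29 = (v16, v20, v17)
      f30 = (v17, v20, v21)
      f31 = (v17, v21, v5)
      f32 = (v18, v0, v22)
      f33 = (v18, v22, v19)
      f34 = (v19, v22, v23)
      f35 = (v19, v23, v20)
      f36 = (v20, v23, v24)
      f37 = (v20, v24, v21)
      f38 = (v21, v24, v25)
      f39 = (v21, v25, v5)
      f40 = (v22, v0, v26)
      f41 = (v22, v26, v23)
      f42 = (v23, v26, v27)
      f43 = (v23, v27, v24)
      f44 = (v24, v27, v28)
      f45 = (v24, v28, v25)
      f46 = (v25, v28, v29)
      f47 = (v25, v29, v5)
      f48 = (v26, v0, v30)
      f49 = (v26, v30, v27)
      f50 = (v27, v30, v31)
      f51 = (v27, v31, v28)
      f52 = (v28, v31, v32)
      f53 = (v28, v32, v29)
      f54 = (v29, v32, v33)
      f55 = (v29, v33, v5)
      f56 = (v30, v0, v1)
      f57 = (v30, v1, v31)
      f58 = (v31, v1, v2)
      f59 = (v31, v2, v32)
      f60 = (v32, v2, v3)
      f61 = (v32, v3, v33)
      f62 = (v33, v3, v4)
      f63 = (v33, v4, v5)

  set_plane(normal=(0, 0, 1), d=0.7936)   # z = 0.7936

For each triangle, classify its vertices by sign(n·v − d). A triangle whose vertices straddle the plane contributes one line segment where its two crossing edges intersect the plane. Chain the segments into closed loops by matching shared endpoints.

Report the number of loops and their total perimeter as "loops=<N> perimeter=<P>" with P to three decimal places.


loops=1 perimeter=3.811

Straddling triangles (16 of 64):
  (v3,v8,v4) [--+] → (0.604853, 0.0424989, 0.7936)–(0.622463, 0, 0.7936)  len=0.0460
  (v4,v8,v9) [+-+] → (0.604853, 0.0424989, 0.7936)–(0.440134, 0.440134, 0.7936)  len=0.4304
  (v8,v12,v9) [--+] → (0.397635, 0.457743, 0.7936)–(0.440134, 0.440134, 0.7936)  len=0.0460
  (v9,v12,v13) [+-+] → (0.397635, 0.457743, 0.7936)–(0, 0.622463, 0.7936)  len=0.4304
  (v12,v16,v13) [--+] → (-0.0424989, 0.604853, 0.7936)–(0, 0.622463, 0.7936)  len=0.0460
  (v13,v16,v17) [+-+] → (-0.0424989, 0.604853, 0.7936)–(-0.440134, 0.440134, 0.7936)  len=0.4304
  (v16,v20,v17) [--+] → (-0.457743, 0.397635, 0.7936)–(-0.440134, 0.440134, 0.7936)  len=0.0460
  (v17,v20,v21) [+-+] → (-0.457743, 0.397635, 0.7936)–(-0.622463, 0, 0.7936)  len=0.4304
  (v20,v24,v21) [--+] → (-0.604853, -0.0424989, 0.7936)–(-0.622463, 0, 0.7936)  len=0.0460
  (v21,v24,v25) [+-+] → (-0.604853, -0.0424989, 0.7936)–(-0.440134, -0.440134, 0.7936)  len=0.4304
  (v24,v28,v25) [--+] → (-0.397635, -0.457743, 0.7936)–(-0.440134, -0.440134, 0.7936)  len=0.0460
  (v25,v28,v29) [+-+] → (-0.397635, -0.457743, 0.7936)–(0, -0.622463, 0.7936)  len=0.4304
  (v28,v32,v29) [--+] → (0.0424989, -0.604853, 0.7936)–(0, -0.622463, 0.7936)  len=0.0460
  (v29,v32,v33) [+-+] → (0.0424989, -0.604853, 0.7936)–(0.440134, -0.440134, 0.7936)  len=0.4304
  (v32,v3,v33) [--+] → (0.457743, -0.397635, 0.7936)–(0.440134, -0.440134, 0.7936)  len=0.0460
  (v33,v3,v4) [+-+] → (0.457743, -0.397635, 0.7936)–(0.622463, 0, 0.7936)  len=0.4304

Chained into 1 loop(s):
  loop 1: 16 segments, perimeter = 3.8112
Total perimeter = 3.811


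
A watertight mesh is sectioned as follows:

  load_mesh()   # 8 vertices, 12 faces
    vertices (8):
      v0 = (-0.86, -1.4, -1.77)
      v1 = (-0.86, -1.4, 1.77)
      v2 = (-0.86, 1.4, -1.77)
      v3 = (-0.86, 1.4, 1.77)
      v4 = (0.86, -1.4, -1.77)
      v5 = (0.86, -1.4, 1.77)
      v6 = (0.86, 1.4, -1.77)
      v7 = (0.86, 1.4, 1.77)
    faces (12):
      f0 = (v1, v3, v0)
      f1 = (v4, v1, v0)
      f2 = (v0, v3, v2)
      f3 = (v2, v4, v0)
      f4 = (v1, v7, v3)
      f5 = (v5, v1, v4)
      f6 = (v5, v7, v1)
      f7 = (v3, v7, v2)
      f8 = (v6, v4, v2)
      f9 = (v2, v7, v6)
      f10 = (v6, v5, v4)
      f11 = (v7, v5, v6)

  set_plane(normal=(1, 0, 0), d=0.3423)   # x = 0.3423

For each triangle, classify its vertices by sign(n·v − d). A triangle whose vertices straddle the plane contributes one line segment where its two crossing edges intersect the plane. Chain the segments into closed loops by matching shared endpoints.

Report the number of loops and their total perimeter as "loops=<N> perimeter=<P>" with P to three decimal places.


loops=1 perimeter=12.680

Straddling triangles (8 of 12):
  (v4,v1,v0) [+--] → (0.3423, -1.4, -0.704501)–(0.3423, -1.4, -1.77)  len=1.0655
  (v2,v4,v0) [-+-] → (0.3423, -0.557233, -1.77)–(0.3423, -1.4, -1.77)  len=0.8428
  (v1,v7,v3) [-+-] → (0.3423, 0.557233, 1.77)–(0.3423, 1.4, 1.77)  len=0.8428
  (v5,v1,v4) [+-+] → (0.3423, -1.4, 1.77)–(0.3423, -1.4, -0.704501)  len=2.4745
  (v5,v7,v1) [++-] → (0.3423, 0.557233, 1.77)–(0.3423, -1.4, 1.77)  len=1.9572
  (v3,v7,v2) [-+-] → (0.3423, 1.4, 1.77)–(0.3423, 1.4, 0.704501)  len=1.0655
  (v6,v4,v2) [++-] → (0.3423, -0.557233, -1.77)–(0.3423, 1.4, -1.77)  len=1.9572
  (v2,v7,v6) [-++] → (0.3423, 1.4, 0.704501)–(0.3423, 1.4, -1.77)  len=2.4745

Chained into 1 loop(s):
  loop 1: 8 segments, perimeter = 12.6800
Total perimeter = 12.680


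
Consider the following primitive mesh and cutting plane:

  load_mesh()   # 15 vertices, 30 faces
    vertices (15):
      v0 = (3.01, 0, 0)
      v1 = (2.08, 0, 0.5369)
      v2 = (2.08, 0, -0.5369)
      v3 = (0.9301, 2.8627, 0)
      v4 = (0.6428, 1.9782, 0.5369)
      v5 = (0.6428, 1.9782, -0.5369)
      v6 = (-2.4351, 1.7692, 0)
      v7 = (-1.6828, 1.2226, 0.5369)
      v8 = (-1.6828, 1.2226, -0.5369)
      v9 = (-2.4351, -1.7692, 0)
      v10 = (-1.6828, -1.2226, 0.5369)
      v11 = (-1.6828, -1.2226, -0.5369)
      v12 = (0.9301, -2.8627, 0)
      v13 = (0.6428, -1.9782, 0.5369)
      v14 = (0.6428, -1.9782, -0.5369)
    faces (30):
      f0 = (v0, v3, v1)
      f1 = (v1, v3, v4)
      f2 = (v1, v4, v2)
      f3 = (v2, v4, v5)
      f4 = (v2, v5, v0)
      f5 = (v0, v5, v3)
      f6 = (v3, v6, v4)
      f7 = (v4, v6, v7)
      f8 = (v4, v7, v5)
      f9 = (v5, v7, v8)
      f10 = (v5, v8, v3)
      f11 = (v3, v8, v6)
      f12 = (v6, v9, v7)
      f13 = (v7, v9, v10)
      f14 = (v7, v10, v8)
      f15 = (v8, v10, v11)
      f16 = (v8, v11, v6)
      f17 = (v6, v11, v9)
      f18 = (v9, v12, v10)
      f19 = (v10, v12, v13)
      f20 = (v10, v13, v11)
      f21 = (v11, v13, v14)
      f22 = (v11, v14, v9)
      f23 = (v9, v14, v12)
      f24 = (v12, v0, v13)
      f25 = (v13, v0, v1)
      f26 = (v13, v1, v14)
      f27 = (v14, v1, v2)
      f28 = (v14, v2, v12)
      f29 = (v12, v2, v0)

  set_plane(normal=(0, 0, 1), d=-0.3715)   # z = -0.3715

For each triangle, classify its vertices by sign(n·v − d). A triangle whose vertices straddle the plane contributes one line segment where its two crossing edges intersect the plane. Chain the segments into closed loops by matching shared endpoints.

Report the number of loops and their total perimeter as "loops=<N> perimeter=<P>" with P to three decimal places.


loops=2 perimeter=26.136

Straddling triangles (20 of 30):
  (v1,v4,v2) [++-] → (1.85862, 0.304707, -0.3715)–(2.08, 0, -0.3715)  len=0.3766
  (v2,v4,v5) [-+-] → (1.85862, 0.304707, -0.3715)–(0.6428, 1.9782, -0.3715)  len=2.0685
  (v2,v5,v0) [--+] → (1.37205, 1.36879, -0.3715)–(2.3665, 0, -0.3715)  len=1.6919
  (v0,v5,v3) [+-+] → (1.37205, 1.36879, -0.3715)–(0.731307, 2.25068, -0.3715)  len=1.0901
  (v4,v7,v5) [++-] → (0.284582, 1.86181, -0.3715)–(0.6428, 1.9782, -0.3715)  len=0.3767
  (v5,v7,v8) [-+-] → (0.284582, 1.86181, -0.3715)–(-1.6828, 1.2226, -0.3715)  len=2.0686
  (v5,v8,v3) [--+] → (-0.877857, 1.72786, -0.3715)–(0.731307, 2.25068, -0.3715)  len=1.6920
  (v3,v8,v6) [+-+] → (-0.877857, 1.72786, -0.3715)–(-1.91456, 1.39099, -0.3715)  len=1.0901
  (v7,v10,v8) [++-] → (-1.6828, 0.84596, -0.3715)–(-1.6828, 1.2226, -0.3715)  len=0.3766
  (v8,v10,v11) [-+-] → (-1.6828, 0.84596, -0.3715)–(-1.6828, -1.2226, -0.3715)  len=2.0686
  (v8,v11,v6) [--+] → (-1.91456, -0.300932, -0.3715)–(-1.91456, 1.39099, -0.3715)  len=1.6919
  (v6,v11,v9) [+-+] → (-1.91456, -0.300932, -0.3715)–(-1.91456, -1.39099, -0.3715)  len=1.0901
  (v10,v13,v11) [++-] → (-1.32458, -1.33899, -0.3715)–(-1.6828, -1.2226, -0.3715)  len=0.3767
  (v11,v13,v14) [-+-] → (-1.32458, -1.33899, -0.3715)–(0.6428, -1.9782, -0.3715)  len=2.0686
  (v11,v14,v9) [--+] → (-0.305393, -1.91381, -0.3715)–(-1.91456, -1.39099, -0.3715)  len=1.6920
  (v9,v14,v12) [+-+] → (-0.305393, -1.91381, -0.3715)–(0.731307, -2.25068, -0.3715)  len=1.0901
  (v13,v1,v14) [++-] → (0.864175, -1.67349, -0.3715)–(0.6428, -1.9782, -0.3715)  len=0.3766
  (v14,v1,v2) [-+-] → (0.864175, -1.67349, -0.3715)–(2.08, 0, -0.3715)  len=2.0685
  (v14,v2,v12) [--+] → (1.72576, -0.881897, -0.3715)–(0.731307, -2.25068, -0.3715)  len=1.6919
  (v12,v2,v0) [+-+] → (1.72576, -0.881897, -0.3715)–(2.3665, 0, -0.3715)  len=1.0901

Chained into 2 loop(s):
  loop 1: 10 segments, perimeter = 12.2261
  loop 2: 10 segments, perimeter = 13.9100
Total perimeter = 26.136


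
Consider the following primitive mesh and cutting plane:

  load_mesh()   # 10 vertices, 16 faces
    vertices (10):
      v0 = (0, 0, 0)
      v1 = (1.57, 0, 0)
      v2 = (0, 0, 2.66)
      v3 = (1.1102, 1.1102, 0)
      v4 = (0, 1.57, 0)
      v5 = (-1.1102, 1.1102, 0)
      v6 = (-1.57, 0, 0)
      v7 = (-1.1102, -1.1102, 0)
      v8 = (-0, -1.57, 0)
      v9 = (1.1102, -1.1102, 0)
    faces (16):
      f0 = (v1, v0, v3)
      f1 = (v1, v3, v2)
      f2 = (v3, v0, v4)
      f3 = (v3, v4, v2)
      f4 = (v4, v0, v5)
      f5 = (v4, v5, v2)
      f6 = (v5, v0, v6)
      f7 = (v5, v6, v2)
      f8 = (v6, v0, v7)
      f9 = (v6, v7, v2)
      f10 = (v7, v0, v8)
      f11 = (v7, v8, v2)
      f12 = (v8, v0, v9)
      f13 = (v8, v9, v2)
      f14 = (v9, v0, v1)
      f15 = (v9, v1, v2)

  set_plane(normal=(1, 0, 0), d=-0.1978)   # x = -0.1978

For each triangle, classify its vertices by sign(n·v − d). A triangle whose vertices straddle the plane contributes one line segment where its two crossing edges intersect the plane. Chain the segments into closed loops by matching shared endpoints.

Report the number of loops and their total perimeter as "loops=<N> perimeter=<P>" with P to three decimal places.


Straddling triangles (8 of 16):
  (v4,v0,v5) [++-] → (-0.1978, 0.1978, 0)–(-0.1978, 1.48808, 0)  len=1.2903
  (v4,v5,v2) [+-+] → (-0.1978, 1.48808, 0)–(-0.1978, 0.1978, 2.18608)  len=2.5385
  (v5,v0,v6) [-+-] → (-0.1978, 0.1978, 0)–(-0.1978, 0, 0)  len=0.1978
  (v5,v6,v2) [--+] → (-0.1978, 0, 2.32487)–(-0.1978, 0.1978, 2.18608)  len=0.2416
  (v6,v0,v7) [-+-] → (-0.1978, 0, 0)–(-0.1978, -0.1978, 0)  len=0.1978
  (v6,v7,v2) [--+] → (-0.1978, -0.1978, 2.18608)–(-0.1978, 0, 2.32487)  len=0.2416
  (v7,v0,v8) [-++] → (-0.1978, -0.1978, 0)–(-0.1978, -1.48808, 0)  len=1.2903
  (v7,v8,v2) [-++] → (-0.1978, -1.48808, 0)–(-0.1978, -0.1978, 2.18608)  len=2.5385

Chained into 1 loop(s):
  loop 1: 8 segments, perimeter = 8.5363
Total perimeter = 8.536

loops=1 perimeter=8.536


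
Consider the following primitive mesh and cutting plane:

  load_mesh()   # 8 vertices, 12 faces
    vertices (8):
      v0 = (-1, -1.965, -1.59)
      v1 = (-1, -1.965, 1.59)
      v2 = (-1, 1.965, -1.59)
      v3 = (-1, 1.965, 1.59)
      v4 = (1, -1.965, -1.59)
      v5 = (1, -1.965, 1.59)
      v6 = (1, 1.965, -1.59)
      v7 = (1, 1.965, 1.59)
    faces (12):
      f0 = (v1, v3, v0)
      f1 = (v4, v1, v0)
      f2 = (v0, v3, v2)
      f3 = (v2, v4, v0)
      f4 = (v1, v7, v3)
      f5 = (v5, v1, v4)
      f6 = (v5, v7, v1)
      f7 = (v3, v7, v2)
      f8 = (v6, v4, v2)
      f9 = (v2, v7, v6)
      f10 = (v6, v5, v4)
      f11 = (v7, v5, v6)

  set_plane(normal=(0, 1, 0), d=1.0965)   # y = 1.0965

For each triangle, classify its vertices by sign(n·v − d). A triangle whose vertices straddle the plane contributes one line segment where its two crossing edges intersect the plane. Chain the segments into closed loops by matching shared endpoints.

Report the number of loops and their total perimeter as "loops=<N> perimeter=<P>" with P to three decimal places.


Straddling triangles (8 of 12):
  (v1,v3,v0) [-+-] → (-1, 1.0965, 1.59)–(-1, 1.0965, 0.887244)  len=0.7028
  (v0,v3,v2) [-++] → (-1, 1.0965, 0.887244)–(-1, 1.0965, -1.59)  len=2.4772
  (v2,v4,v0) [+--] → (-0.558015, 1.0965, -1.59)–(-1, 1.0965, -1.59)  len=0.4420
  (v1,v7,v3) [-++] → (0.558015, 1.0965, 1.59)–(-1, 1.0965, 1.59)  len=1.5580
  (v5,v7,v1) [-+-] → (1, 1.0965, 1.59)–(0.558015, 1.0965, 1.59)  len=0.4420
  (v6,v4,v2) [+-+] → (1, 1.0965, -1.59)–(-0.558015, 1.0965, -1.59)  len=1.5580
  (v6,v5,v4) [+--] → (1, 1.0965, -0.887244)–(1, 1.0965, -1.59)  len=0.7028
  (v7,v5,v6) [+-+] → (1, 1.0965, 1.59)–(1, 1.0965, -0.887244)  len=2.4772

Chained into 1 loop(s):
  loop 1: 8 segments, perimeter = 10.3600
Total perimeter = 10.360

loops=1 perimeter=10.360


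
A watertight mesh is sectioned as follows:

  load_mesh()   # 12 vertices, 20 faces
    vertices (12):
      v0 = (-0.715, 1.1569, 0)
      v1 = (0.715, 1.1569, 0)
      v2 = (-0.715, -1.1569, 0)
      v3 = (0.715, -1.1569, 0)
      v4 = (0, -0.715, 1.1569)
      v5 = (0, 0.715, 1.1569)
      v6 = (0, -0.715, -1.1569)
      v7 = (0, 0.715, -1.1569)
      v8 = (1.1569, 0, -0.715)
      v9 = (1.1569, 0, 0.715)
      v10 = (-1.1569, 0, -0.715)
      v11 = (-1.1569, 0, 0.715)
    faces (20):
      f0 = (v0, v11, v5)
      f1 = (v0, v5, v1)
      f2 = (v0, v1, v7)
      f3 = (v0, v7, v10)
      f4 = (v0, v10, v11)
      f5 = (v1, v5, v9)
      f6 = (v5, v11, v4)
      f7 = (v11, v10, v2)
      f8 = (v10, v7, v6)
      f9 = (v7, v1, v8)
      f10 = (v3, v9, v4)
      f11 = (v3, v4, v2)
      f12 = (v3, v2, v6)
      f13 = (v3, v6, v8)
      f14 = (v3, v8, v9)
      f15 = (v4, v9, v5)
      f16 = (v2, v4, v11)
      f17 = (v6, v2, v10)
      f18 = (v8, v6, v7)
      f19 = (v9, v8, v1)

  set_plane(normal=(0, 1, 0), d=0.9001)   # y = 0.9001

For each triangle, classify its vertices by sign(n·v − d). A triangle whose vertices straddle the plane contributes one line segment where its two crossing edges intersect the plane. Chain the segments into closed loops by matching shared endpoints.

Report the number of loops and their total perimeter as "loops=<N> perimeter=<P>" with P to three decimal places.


loops=1 perimeter=4.738

Straddling triangles (8 of 20):
  (v0,v11,v5) [+--] → (-0.81309, 0.9001, 0.15871)–(-0.299494, 0.9001, 0.672306)  len=0.7263
  (v0,v5,v1) [+-+] → (-0.299494, 0.9001, 0.672306)–(0.299494, 0.9001, 0.672306)  len=0.5990
  (v0,v1,v7) [++-] → (0.299494, 0.9001, -0.672306)–(-0.299494, 0.9001, -0.672306)  len=0.5990
  (v0,v7,v10) [+--] → (-0.299494, 0.9001, -0.672306)–(-0.81309, 0.9001, -0.15871)  len=0.7263
  (v0,v10,v11) [+--] → (-0.81309, 0.9001, -0.15871)–(-0.81309, 0.9001, 0.15871)  len=0.3174
  (v1,v5,v9) [+--] → (0.299494, 0.9001, 0.672306)–(0.81309, 0.9001, 0.15871)  len=0.7263
  (v7,v1,v8) [-+-] → (0.299494, 0.9001, -0.672306)–(0.81309, 0.9001, -0.15871)  len=0.7263
  (v9,v8,v1) [--+] → (0.81309, 0.9001, -0.15871)–(0.81309, 0.9001, 0.15871)  len=0.3174

Chained into 1 loop(s):
  loop 1: 8 segments, perimeter = 4.7382
Total perimeter = 4.738


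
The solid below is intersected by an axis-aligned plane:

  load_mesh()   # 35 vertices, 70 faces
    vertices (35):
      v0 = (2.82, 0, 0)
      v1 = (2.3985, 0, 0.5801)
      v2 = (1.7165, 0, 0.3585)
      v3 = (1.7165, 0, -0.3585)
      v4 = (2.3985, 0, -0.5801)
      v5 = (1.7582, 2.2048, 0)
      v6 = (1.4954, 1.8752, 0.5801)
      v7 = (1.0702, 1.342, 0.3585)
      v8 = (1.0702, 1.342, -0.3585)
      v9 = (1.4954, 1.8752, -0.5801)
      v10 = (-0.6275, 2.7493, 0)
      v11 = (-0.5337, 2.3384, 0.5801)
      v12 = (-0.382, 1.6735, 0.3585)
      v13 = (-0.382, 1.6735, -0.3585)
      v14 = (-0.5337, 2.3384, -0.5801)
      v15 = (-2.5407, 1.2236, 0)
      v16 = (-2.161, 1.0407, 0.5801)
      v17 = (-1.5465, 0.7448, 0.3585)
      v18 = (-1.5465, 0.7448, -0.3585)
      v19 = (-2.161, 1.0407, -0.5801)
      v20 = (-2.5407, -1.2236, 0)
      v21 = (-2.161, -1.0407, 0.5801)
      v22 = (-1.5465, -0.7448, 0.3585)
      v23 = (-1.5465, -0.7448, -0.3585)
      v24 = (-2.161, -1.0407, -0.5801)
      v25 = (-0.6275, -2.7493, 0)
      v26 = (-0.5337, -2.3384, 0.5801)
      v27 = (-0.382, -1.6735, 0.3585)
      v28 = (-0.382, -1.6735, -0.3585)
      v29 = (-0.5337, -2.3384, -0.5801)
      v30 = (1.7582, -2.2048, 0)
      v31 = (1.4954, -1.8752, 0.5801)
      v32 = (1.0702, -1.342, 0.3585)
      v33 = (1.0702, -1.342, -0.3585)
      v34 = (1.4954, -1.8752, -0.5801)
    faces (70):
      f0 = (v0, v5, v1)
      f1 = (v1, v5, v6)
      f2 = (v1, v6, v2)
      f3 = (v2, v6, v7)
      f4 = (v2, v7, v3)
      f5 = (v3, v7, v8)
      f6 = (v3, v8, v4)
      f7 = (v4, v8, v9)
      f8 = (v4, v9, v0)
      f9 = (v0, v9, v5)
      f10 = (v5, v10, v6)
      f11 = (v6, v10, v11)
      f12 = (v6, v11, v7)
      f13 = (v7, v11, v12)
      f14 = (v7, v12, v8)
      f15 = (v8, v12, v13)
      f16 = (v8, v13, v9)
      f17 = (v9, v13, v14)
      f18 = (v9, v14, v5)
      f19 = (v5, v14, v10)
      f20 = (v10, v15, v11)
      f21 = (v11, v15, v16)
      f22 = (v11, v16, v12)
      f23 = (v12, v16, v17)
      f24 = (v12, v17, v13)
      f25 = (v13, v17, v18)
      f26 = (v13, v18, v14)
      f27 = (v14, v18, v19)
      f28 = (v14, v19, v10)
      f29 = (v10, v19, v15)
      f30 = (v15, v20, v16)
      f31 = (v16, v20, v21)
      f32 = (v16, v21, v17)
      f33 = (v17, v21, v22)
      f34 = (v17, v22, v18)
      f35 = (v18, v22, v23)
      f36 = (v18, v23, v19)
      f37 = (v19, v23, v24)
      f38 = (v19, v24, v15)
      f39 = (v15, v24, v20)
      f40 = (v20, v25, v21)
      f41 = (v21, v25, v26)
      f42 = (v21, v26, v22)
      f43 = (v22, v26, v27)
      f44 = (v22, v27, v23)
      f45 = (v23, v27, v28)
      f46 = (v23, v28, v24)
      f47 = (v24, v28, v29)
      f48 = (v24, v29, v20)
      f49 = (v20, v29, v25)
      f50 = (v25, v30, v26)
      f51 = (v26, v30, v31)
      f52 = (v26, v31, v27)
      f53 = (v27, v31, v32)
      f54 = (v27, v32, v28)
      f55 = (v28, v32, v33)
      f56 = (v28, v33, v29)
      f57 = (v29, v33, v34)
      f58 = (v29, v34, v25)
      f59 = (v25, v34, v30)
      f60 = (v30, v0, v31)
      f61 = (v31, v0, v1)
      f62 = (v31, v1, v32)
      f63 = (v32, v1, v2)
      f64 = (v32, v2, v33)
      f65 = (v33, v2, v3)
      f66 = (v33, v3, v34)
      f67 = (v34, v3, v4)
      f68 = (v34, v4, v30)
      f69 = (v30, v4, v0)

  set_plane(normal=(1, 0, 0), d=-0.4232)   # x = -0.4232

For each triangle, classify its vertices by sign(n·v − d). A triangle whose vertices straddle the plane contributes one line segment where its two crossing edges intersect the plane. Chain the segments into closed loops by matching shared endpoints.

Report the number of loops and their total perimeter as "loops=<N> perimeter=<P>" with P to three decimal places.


Straddling triangles (24 of 70):
  (v5,v10,v6) [+-+] → (-0.4232, 2.70267, 0)–(-0.4232, 2.66518, 0.0558267)  len=0.0672
  (v6,v10,v11) [+--] → (-0.4232, 2.66518, 0.0558267)–(-0.4232, 2.31318, 0.5801)  len=0.6315
  (v6,v11,v7) [+-+] → (-0.4232, 2.31318, 0.5801)–(-0.4232, 2.26975, 0.564833)  len=0.0460
  (v7,v11,v12) [+-+] → (-0.4232, 2.26975, 0.564833)–(-0.4232, 1.85408, 0.418684)  len=0.4406
  (v9,v13,v14) [++-] → (-0.4232, 1.85408, -0.418684)–(-0.4232, 2.31318, -0.5801)  len=0.4866
  (v9,v14,v5) [+-+] → (-0.4232, 2.31318, -0.5801)–(-0.4232, 2.33196, -0.552131)  len=0.0337
  (v5,v14,v10) [+--] → (-0.4232, 2.33196, -0.552131)–(-0.4232, 2.70267, 0)  len=0.6650
  (v11,v16,v12) [--+] → (-0.4232, 1.65884, 0.363632)–(-0.4232, 1.85408, 0.418684)  len=0.2028
  (v12,v16,v17) [+--] → (-0.4232, 1.65884, 0.363632)–(-0.4232, 1.64064, 0.3585)  len=0.0189
  (v12,v17,v13) [+-+] → (-0.4232, 1.64064, 0.3585)–(-0.4232, 1.64064, -0.333133)  len=0.6916
  (v13,v17,v18) [+--] → (-0.4232, 1.64064, -0.333133)–(-0.4232, 1.64064, -0.3585)  len=0.0254
  (v13,v18,v14) [+--] → (-0.4232, 1.64064, -0.3585)–(-0.4232, 1.85408, -0.418684)  len=0.2218
  (v22,v26,v27) [--+] → (-0.4232, -1.85408, 0.418684)–(-0.4232, -1.64064, 0.3585)  len=0.2218
  (v22,v27,v23) [-+-] → (-0.4232, -1.64064, 0.3585)–(-0.4232, -1.64064, 0.333133)  len=0.0254
  (v23,v27,v28) [-++] → (-0.4232, -1.64064, 0.333133)–(-0.4232, -1.64064, -0.3585)  len=0.6916
  (v23,v28,v24) [-+-] → (-0.4232, -1.64064, -0.3585)–(-0.4232, -1.65884, -0.363632)  len=0.0189
  (v24,v28,v29) [-+-] → (-0.4232, -1.65884, -0.363632)–(-0.4232, -1.85408, -0.418684)  len=0.2028
  (v25,v30,v26) [-+-] → (-0.4232, -2.70267, 0)–(-0.4232, -2.33196, 0.552131)  len=0.6650
  (v26,v30,v31) [-++] → (-0.4232, -2.33196, 0.552131)–(-0.4232, -2.31318, 0.5801)  len=0.0337
  (v26,v31,v27) [-++] → (-0.4232, -2.31318, 0.5801)–(-0.4232, -1.85408, 0.418684)  len=0.4866
  (v28,v33,v29) [++-] → (-0.4232, -2.26975, -0.564833)–(-0.4232, -1.85408, -0.418684)  len=0.4406
  (v29,v33,v34) [-++] → (-0.4232, -2.26975, -0.564833)–(-0.4232, -2.31318, -0.5801)  len=0.0460
  (v29,v34,v25) [-+-] → (-0.4232, -2.31318, -0.5801)–(-0.4232, -2.66518, -0.0558267)  len=0.6315
  (v25,v34,v30) [-++] → (-0.4232, -2.66518, -0.0558267)–(-0.4232, -2.70267, 0)  len=0.0672

Chained into 2 loop(s):
  loop 1: 12 segments, perimeter = 3.5313
  loop 2: 12 segments, perimeter = 3.5313
Total perimeter = 7.063

loops=2 perimeter=7.063
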